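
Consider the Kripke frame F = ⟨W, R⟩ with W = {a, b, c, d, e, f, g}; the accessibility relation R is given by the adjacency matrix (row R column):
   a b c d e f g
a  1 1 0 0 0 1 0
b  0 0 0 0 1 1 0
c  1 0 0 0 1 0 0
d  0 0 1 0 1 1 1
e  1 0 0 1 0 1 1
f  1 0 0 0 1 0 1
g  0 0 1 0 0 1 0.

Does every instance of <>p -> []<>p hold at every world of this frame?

The schema 5 characterises exactly the Euclidean frames.
Euclidean: no — a R f and a R b, but not f R b.

No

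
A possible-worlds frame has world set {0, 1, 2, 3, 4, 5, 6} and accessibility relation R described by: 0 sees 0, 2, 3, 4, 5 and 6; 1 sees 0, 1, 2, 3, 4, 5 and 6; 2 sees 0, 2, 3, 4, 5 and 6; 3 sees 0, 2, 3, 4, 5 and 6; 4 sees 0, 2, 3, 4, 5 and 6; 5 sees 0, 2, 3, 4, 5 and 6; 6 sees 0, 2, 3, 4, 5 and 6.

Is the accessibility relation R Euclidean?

No

Euclidean: no — 1 R 0 and 1 R 1, but not 0 R 1.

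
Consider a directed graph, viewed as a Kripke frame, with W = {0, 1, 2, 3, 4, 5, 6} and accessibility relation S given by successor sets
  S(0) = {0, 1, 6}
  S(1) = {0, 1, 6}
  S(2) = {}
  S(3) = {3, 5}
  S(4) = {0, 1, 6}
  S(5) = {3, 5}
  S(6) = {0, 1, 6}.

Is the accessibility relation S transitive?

Transitive: yes — every two-step S-path is closed by a direct edge.

Yes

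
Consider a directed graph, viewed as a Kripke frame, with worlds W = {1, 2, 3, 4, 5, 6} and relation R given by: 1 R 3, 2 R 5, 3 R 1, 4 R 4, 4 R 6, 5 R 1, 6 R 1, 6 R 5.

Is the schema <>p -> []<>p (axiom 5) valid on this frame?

Axiom 5 corresponds to the accessibility relation being Euclidean.
Euclidean: no — 6 R 1 and 6 R 5, but not 1 R 5.

No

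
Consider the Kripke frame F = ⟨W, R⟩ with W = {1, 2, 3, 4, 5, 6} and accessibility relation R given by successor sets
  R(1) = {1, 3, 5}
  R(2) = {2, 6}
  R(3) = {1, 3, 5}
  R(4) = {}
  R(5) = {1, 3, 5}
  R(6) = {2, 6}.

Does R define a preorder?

Reflexive: no — 4 is not related to itself.
Transitive: yes — every two-step R-path is closed by a direct edge.
So R is not a preorder.

No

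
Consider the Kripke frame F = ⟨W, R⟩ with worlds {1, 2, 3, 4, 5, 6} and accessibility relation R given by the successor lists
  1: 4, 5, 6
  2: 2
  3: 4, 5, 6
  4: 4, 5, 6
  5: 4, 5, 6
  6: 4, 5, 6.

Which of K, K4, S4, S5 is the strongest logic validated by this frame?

K4

Transitive (axiom 4): yes — every two-step R-path is closed by a direct edge.
Reflexive (axiom T): no — 1 is not related to itself.
Euclidean (axiom 5): yes — any two successors of a common world are R-related.
So F validates K, K4; S4 would additionally require R to be reflexive. The strongest is K4.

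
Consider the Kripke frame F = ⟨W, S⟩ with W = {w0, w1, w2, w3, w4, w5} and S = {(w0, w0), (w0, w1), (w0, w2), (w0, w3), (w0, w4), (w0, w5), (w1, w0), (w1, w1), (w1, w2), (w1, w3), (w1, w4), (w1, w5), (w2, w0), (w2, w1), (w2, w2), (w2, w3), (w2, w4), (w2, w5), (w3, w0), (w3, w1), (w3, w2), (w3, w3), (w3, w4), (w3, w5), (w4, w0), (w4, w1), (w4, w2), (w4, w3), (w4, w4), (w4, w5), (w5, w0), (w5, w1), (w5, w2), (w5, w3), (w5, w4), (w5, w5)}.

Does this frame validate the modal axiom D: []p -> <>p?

Axiom D corresponds to the accessibility relation being serial.
Serial: yes — every world has a successor (e.g. w0 S w0).

Yes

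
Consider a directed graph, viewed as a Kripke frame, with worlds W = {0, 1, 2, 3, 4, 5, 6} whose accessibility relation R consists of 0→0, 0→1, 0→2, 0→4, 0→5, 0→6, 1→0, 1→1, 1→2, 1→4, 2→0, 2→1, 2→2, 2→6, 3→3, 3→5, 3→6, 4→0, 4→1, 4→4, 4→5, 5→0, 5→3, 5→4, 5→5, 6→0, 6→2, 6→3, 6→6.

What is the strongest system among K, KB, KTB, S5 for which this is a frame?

KTB

Symmetric (axiom B): yes — every pair in R has its reverse in R.
Reflexive (axiom T): yes — every world is R-related to itself.
Euclidean (axiom 5): no — 0 R 1 and 0 R 5, but not 1 R 5.
So F validates K, KB, KTB; S5 would additionally require R to be Euclidean. The strongest is KTB.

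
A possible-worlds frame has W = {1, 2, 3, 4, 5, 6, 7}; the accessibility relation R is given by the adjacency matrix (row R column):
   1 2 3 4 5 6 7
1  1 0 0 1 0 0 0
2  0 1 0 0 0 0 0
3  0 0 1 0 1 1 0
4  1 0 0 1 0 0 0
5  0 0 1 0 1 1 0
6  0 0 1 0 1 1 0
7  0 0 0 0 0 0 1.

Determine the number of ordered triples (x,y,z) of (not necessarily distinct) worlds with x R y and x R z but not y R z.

0

R is Euclidean; there are no such tuples.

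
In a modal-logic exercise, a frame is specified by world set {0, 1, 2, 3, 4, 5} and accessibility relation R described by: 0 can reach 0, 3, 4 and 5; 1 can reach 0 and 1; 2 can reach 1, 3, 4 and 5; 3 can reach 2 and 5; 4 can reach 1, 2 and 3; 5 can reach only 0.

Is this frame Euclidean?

No

Euclidean: no — 0 R 3 and 0 R 4, but not 3 R 4.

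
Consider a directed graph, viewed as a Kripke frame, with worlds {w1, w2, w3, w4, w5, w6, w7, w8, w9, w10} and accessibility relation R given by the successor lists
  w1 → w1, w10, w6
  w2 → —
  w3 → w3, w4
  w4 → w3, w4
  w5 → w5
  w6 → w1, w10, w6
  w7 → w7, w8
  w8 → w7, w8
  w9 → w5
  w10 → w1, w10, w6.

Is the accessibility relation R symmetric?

No

Symmetric: no — w9 R w5 but not w5 R w9.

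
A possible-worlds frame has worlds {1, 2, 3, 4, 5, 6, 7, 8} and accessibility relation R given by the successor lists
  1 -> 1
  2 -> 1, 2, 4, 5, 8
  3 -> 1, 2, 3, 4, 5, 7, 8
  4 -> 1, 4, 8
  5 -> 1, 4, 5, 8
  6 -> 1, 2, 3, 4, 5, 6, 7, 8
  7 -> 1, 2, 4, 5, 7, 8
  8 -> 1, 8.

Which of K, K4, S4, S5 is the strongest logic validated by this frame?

S4

Transitive (axiom 4): yes — every two-step R-path is closed by a direct edge.
Reflexive (axiom T): yes — every world is R-related to itself.
Euclidean (axiom 5): no — 2 R 1 and 2 R 4, but not 1 R 4.
So F validates K, K4, S4; S5 would additionally require R to be Euclidean. The strongest is S4.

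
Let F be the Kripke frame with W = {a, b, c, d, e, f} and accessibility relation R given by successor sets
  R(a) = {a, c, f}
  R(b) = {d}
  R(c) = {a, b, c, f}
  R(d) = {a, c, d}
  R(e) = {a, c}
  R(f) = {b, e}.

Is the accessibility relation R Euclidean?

Euclidean: no — a R f and a R c, but not f R c.

No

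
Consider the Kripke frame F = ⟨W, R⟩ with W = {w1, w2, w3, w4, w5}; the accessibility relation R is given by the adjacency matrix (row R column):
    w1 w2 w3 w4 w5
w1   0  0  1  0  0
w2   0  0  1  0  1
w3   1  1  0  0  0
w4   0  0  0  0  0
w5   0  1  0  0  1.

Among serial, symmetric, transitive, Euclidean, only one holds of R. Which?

symmetric

Serial: no — w4 has no R-successor.
Symmetric: yes — every pair in R has its reverse in R.
Transitive: no — w1 R w3 and w3 R w2, but not w1 R w2.
Euclidean: no — w2 R w3 and w2 R w5, but not w3 R w5.
Only symmetric holds.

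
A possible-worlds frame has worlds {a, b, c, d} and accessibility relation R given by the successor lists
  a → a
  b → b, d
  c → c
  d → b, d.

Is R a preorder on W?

Reflexive: yes — every world is R-related to itself.
Transitive: yes — every two-step R-path is closed by a direct edge.
So R is a preorder.

Yes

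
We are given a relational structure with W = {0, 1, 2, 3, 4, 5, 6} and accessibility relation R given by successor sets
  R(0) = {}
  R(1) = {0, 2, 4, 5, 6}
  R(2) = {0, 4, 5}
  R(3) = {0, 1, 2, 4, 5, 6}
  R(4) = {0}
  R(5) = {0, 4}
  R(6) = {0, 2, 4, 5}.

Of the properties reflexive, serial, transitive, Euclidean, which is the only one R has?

transitive

Reflexive: no — 0 is not related to itself.
Serial: no — 0 has no R-successor.
Transitive: yes — every two-step R-path is closed by a direct edge.
Euclidean: no — 1 R 0 and 1 R 2, but not 0 R 2.
Only transitive holds.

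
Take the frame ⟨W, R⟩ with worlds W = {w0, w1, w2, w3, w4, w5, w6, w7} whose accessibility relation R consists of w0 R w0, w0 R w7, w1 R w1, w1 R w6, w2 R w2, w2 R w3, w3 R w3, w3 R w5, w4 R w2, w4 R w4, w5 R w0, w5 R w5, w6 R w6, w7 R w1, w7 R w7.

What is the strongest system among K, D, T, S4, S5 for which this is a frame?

Serial (axiom D): yes — every world has a successor (e.g. w0 R w0).
Reflexive (axiom T): yes — every world is R-related to itself.
Transitive (axiom 4): no — w0 R w7 and w7 R w1, but not w0 R w1.
Euclidean (axiom 5): no — w0 R w7 and w0 R w0, but not w7 R w0.
So F validates K, D, T; S4 would additionally require R to be transitive. The strongest is T.

T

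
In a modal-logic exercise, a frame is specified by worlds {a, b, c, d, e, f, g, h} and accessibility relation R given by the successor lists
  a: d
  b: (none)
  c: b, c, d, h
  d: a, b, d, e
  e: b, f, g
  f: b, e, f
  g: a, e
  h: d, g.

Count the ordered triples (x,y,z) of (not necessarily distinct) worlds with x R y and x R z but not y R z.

37

Enumerating: (c,b,b), (c,b,c), (c,b,d), (c,b,h), (c,d,c), (c,d,h), (c,h,b), (c,h,c), (c,h,h), (d,a,a), (d,a,b), (d,a,e), … and 25 more.
Total: 37.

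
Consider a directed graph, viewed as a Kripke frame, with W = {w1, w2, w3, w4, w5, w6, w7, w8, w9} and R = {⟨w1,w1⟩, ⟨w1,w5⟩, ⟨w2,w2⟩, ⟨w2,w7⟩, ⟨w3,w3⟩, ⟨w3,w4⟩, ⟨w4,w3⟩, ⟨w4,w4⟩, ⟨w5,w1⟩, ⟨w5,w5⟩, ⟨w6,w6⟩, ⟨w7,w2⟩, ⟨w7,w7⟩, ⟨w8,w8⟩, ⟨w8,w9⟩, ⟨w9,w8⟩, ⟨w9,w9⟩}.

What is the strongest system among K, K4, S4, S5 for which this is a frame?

Transitive (axiom 4): yes — every two-step R-path is closed by a direct edge.
Reflexive (axiom T): yes — every world is R-related to itself.
Euclidean (axiom 5): yes — any two successors of a common world are R-related.
So F validates K, K4, S4, S5. The strongest is S5.

S5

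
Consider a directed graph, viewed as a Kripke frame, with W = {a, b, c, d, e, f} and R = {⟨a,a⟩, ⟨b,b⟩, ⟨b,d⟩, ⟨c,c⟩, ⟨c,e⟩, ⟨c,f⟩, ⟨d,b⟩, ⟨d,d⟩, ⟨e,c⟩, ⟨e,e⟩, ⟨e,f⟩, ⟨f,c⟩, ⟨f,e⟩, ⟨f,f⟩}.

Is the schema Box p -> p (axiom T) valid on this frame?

Yes

By correspondence theory, T is valid on a frame iff R is reflexive.
Reflexive: yes — every world is R-related to itself.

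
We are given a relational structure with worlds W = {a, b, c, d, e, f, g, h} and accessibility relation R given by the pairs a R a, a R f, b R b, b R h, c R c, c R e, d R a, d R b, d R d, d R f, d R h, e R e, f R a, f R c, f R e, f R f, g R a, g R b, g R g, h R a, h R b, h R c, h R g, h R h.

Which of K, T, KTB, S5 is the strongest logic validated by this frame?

T

Reflexive (axiom T): yes — every world is R-related to itself.
Symmetric (axiom B): no — c R e but not e R c.
Euclidean (axiom 5): no — d R a and d R b, but not a R b.
So F validates K, T; KTB would additionally require R to be symmetric. The strongest is T.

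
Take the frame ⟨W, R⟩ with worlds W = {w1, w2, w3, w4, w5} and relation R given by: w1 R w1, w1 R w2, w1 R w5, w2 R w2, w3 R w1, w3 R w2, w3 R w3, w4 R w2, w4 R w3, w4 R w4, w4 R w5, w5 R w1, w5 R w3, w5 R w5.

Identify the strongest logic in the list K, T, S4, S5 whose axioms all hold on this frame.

T

Reflexive (axiom T): yes — every world is R-related to itself.
Transitive (axiom 4): no — w1 R w5 and w5 R w3, but not w1 R w3.
Euclidean (axiom 5): no — w1 R w2 and w1 R w5, but not w2 R w5.
So F validates K, T; S4 would additionally require R to be transitive. The strongest is T.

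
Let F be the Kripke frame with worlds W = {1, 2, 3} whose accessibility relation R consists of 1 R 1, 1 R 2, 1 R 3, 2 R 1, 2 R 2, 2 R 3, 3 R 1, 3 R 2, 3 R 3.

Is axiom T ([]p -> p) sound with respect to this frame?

Yes

The schema T characterises exactly the reflexive frames.
Reflexive: yes — every world is R-related to itself.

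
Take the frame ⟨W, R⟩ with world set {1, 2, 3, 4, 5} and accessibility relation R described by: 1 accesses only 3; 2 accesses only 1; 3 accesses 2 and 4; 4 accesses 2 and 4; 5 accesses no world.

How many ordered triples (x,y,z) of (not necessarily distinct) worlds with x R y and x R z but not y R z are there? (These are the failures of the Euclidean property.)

Enumerating: (1,3,3), (2,1,1), (3,2,2), (3,2,4), (4,2,2), (4,2,4).

6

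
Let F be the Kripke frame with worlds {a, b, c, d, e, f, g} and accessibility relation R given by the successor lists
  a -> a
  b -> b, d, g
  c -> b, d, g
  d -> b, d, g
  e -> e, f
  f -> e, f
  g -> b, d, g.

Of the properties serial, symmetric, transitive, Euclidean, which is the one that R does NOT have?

symmetric

Serial: yes — every world has a successor (e.g. a R a).
Symmetric: no — c R b but not b R c.
Transitive: yes — every two-step R-path is closed by a direct edge.
Euclidean: yes — any two successors of a common world are R-related.
Only symmetric fails.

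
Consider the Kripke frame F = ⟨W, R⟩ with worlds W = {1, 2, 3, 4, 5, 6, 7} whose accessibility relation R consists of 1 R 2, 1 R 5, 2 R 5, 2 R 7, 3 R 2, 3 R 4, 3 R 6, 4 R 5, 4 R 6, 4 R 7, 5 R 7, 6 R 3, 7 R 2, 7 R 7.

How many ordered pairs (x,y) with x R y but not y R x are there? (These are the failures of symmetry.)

9

Enumerating: (1,2), (1,5), (2,5), (3,2), (3,4), (4,5), (4,6), (4,7), (5,7).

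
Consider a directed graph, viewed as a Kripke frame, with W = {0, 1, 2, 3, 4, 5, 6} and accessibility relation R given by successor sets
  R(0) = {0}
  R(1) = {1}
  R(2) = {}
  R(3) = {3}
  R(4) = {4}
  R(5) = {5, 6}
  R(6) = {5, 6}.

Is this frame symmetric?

Yes

Symmetric: yes — every pair in R has its reverse in R.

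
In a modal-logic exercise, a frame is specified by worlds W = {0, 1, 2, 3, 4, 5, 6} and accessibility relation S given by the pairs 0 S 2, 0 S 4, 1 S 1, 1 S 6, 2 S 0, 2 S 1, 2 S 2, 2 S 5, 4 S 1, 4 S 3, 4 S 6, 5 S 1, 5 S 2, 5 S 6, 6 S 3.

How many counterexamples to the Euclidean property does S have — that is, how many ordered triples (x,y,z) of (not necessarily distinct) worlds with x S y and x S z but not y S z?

25

Enumerating: (0,2,4), (0,4,2), (0,4,4), (1,6,1), (1,6,6), (2,0,0), (2,0,1), (2,0,5), (2,1,0), (2,1,2), (2,1,5), (2,5,0), … and 13 more.
Total: 25.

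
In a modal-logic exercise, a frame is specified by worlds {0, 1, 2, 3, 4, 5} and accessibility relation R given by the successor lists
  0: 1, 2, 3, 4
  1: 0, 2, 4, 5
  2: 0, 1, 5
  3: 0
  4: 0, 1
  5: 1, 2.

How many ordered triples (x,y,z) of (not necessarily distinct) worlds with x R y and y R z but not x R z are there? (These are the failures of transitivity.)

32

Enumerating: (0,1,0), (0,1,5), (0,2,0), (0,2,5), (0,3,0), (0,4,0), (1,0,1), (1,0,3), (1,2,1), (1,4,1), (1,5,1), (2,0,2), … and 20 more.
Total: 32.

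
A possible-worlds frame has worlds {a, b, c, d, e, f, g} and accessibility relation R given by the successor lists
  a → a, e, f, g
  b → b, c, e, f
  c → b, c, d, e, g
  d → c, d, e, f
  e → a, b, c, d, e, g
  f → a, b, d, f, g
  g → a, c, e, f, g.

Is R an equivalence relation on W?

No

Reflexive: yes — every world is R-related to itself.
Symmetric: yes — every pair in R has its reverse in R.
Transitive: no — a R e and e R b, but not a R b.
So R is not an equivalence relation.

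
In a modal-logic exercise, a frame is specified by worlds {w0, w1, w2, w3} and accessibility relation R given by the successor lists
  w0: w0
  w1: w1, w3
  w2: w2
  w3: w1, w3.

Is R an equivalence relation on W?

Yes

Reflexive: yes — every world is R-related to itself.
Symmetric: yes — every pair in R has its reverse in R.
Transitive: yes — every two-step R-path is closed by a direct edge.
So R is an equivalence relation.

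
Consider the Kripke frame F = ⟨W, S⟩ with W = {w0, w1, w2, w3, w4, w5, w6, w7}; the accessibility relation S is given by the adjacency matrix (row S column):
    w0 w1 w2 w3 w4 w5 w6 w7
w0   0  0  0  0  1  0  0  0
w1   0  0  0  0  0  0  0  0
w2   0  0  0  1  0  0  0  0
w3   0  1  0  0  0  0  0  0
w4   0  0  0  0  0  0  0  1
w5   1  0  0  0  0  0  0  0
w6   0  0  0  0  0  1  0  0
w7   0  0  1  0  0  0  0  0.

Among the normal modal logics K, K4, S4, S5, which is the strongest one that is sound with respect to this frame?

Transitive (axiom 4): no — w0 S w4 and w4 S w7, but not w0 S w7.
Reflexive (axiom T): no — w0 is not related to itself.
Euclidean (axiom 5): no — w0 S w4 and w0 S w4, but not w4 S w4.
So F validates K; K4 would additionally require S to be transitive. The strongest is K.

K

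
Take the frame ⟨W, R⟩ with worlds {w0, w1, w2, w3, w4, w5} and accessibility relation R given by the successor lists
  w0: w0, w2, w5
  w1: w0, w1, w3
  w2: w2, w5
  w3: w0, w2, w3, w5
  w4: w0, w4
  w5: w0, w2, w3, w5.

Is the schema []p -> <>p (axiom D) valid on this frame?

Yes

By correspondence theory, D is valid on a frame iff R is serial.
Serial: yes — every world has a successor (e.g. w0 R w0).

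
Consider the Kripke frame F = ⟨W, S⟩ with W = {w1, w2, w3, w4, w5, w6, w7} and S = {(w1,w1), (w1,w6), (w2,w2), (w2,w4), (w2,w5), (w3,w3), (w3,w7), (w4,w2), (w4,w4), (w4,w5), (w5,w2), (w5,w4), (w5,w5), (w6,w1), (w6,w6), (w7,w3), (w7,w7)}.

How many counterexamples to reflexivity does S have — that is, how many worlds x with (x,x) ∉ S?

0

S is reflexive; there are no such worlds.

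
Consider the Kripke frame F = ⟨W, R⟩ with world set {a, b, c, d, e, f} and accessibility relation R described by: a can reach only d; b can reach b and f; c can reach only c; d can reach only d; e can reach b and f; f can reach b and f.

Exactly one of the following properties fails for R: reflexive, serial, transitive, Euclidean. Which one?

reflexive

Reflexive: no — a is not related to itself.
Serial: yes — every world has a successor (e.g. a R d).
Transitive: yes — every two-step R-path is closed by a direct edge.
Euclidean: yes — any two successors of a common world are R-related.
Only reflexive fails.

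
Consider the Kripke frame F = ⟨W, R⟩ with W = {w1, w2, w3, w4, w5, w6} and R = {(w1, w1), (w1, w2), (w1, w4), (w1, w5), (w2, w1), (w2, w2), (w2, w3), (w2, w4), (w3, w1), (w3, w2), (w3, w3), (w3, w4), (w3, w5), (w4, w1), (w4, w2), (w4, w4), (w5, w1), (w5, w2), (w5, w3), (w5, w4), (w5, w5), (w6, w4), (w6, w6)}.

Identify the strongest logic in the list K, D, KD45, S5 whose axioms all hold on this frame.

Serial (axiom D): yes — every world has a successor (e.g. w1 R w1).
Euclidean (axiom 5): no — w1 R w2 and w1 R w5, but not w2 R w5.
Transitive (axiom 4): no — w1 R w2 and w2 R w3, but not w1 R w3.
Reflexive (axiom T): yes — every world is R-related to itself.
So F validates K, D; KD45 would additionally require R to be Euclidean and transitive. The strongest is D.

D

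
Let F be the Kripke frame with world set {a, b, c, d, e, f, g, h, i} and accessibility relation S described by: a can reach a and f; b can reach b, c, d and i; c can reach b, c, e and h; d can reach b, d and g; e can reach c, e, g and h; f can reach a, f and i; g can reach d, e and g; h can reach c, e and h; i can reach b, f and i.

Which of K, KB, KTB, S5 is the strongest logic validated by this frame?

Symmetric (axiom B): yes — every pair in S has its reverse in S.
Reflexive (axiom T): yes — every world is S-related to itself.
Euclidean (axiom 5): no — b S c and b S d, but not c S d.
So F validates K, KB, KTB; S5 would additionally require S to be Euclidean. The strongest is KTB.

KTB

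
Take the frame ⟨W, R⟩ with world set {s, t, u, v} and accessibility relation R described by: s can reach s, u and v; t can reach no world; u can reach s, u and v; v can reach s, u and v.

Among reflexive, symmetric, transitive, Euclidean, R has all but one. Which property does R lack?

reflexive

Reflexive: no — t is not related to itself.
Symmetric: yes — every pair in R has its reverse in R.
Transitive: yes — every two-step R-path is closed by a direct edge.
Euclidean: yes — any two successors of a common world are R-related.
Only reflexive fails.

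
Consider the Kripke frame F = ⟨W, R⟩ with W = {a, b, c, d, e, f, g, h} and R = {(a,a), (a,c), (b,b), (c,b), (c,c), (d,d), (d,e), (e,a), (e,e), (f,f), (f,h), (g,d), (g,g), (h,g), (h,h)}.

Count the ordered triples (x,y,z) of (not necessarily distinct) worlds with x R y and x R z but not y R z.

7

Enumerating: (a,c,a), (c,b,c), (d,e,d), (e,a,e), (f,h,f), (g,d,g), (h,g,h).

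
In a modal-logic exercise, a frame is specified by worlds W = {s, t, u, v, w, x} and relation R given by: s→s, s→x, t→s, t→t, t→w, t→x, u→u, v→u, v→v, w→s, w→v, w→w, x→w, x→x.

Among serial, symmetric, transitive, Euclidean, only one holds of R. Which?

serial

Serial: yes — every world has a successor (e.g. s R s).
Symmetric: no — s R x but not x R s.
Transitive: no — s R x and x R w, but not s R w.
Euclidean: no — t R s and t R w, but not s R w.
Only serial holds.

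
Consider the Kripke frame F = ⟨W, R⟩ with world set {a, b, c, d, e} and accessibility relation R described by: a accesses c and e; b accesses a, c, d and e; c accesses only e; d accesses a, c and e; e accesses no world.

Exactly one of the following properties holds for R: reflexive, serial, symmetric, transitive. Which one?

Reflexive: no — a is not related to itself.
Serial: no — e has no R-successor.
Symmetric: no — a R c but not c R a.
Transitive: yes — every two-step R-path is closed by a direct edge.
Only transitive holds.

transitive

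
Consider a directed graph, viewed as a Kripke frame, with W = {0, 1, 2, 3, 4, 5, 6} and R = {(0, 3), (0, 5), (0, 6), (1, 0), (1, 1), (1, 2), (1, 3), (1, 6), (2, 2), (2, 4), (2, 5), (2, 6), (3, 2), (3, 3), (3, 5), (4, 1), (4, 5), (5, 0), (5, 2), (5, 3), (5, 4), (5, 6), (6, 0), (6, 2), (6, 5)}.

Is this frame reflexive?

Reflexive: no — 0 is not related to itself.

No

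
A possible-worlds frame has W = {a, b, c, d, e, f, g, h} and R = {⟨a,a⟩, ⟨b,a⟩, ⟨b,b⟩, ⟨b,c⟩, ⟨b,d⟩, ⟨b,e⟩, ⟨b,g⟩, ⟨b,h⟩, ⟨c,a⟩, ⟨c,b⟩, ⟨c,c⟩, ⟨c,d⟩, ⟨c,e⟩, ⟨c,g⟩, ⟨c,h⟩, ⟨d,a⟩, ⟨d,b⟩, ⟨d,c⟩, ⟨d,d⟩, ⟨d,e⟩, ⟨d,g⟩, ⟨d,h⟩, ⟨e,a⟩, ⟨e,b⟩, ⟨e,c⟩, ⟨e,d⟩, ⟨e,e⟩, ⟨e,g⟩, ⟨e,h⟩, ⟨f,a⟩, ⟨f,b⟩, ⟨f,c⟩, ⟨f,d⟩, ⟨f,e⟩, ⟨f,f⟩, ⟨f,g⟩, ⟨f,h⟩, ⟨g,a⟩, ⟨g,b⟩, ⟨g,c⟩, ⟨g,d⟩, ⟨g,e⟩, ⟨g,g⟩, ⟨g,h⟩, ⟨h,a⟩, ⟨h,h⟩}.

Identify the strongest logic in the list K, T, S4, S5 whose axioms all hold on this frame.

Reflexive (axiom T): yes — every world is R-related to itself.
Transitive (axiom 4): yes — every two-step R-path is closed by a direct edge.
Euclidean (axiom 5): no — b R a and b R c, but not a R c.
So F validates K, T, S4; S5 would additionally require R to be Euclidean. The strongest is S4.

S4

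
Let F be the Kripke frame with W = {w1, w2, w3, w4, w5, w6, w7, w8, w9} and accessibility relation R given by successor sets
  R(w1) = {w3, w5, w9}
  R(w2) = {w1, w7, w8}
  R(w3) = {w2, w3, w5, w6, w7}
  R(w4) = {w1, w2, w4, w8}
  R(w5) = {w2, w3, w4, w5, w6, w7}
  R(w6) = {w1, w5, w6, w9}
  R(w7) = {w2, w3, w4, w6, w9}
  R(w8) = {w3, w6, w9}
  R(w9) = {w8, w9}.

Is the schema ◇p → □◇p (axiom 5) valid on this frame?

By correspondence theory, 5 is valid on a frame iff R is Euclidean.
Euclidean: no — w1 R w3 and w1 R w9, but not w3 R w9.

No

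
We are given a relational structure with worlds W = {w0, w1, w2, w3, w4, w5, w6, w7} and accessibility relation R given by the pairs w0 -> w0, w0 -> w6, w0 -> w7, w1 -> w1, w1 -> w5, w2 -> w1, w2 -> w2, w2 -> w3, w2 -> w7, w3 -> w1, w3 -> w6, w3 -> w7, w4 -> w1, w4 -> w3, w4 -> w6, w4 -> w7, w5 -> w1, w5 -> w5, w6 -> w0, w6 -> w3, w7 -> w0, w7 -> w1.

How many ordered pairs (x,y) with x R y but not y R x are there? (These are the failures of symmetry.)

Enumerating: (w2,w1), (w2,w3), (w2,w7), (w3,w1), (w3,w7), (w4,w1), (w4,w3), (w4,w6), (w4,w7), (w7,w1).

10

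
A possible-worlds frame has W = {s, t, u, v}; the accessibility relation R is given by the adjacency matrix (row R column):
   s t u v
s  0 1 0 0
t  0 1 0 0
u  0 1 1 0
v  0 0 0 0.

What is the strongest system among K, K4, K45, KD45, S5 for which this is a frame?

Transitive (axiom 4): yes — every two-step R-path is closed by a direct edge.
Euclidean (axiom 5): no — u R t and u R u, but not t R u.
Serial (axiom D): no — v has no R-successor.
Reflexive (axiom T): no — s is not related to itself.
So F validates K, K4; K45 would additionally require R to be Euclidean. The strongest is K4.

K4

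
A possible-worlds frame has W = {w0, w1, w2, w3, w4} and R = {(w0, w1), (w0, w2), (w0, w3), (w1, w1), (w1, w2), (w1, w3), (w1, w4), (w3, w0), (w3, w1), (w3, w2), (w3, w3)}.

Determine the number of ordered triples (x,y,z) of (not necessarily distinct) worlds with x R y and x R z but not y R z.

Enumerating: (w0,w2,w1), (w0,w2,w2), (w0,w2,w3), (w1,w2,w1), (w1,w2,w2), (w1,w2,w3), (w1,w2,w4), (w1,w3,w4), (w1,w4,w1), (w1,w4,w2), (w1,w4,w3), (w1,w4,w4), (w3,w0,w0), (w3,w1,w0), (w3,w2,w0), (w3,w2,w1), (w3,w2,w2), (w3,w2,w3).

18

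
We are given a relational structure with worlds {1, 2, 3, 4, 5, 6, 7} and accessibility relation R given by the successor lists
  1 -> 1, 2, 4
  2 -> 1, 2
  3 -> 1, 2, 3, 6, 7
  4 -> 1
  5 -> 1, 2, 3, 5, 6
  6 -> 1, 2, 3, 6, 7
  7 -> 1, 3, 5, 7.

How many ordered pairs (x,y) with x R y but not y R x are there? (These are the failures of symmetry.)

11

Enumerating: (3,1), (3,2), (5,1), (5,2), (5,3), (5,6), (6,1), (6,2), (6,7), (7,1), (7,5).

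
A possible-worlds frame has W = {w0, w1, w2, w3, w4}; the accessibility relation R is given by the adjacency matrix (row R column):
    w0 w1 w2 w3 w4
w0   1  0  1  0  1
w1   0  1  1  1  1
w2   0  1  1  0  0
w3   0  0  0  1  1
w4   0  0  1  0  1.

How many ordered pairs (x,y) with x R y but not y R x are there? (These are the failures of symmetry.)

Enumerating: (w0,w2), (w0,w4), (w1,w3), (w1,w4), (w3,w4), (w4,w2).

6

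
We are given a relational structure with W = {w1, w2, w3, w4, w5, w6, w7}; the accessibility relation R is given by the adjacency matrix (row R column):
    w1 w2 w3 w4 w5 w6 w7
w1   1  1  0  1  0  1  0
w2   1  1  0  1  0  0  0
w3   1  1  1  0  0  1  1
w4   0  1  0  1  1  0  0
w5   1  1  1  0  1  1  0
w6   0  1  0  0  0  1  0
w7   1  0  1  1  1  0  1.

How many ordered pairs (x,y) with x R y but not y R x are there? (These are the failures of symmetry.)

14

Enumerating: (w1,w4), (w1,w6), (w3,w1), (w3,w2), (w3,w6), (w4,w5), (w5,w1), (w5,w2), (w5,w3), (w5,w6), (w6,w2), (w7,w1), (w7,w4), (w7,w5).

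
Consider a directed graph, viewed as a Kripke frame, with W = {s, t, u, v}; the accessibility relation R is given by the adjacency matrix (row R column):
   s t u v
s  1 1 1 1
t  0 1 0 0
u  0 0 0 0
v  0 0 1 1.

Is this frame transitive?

Yes

Transitive: yes — every two-step R-path is closed by a direct edge.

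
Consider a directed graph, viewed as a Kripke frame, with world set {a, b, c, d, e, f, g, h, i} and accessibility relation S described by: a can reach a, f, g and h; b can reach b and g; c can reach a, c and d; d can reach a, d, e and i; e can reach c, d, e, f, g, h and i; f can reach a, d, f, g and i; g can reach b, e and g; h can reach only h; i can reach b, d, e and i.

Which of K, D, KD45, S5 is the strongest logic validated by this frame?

Serial (axiom D): yes — every world has a successor (e.g. a S a).
Euclidean (axiom 5): no — a S f and a S h, but not f S h.
Transitive (axiom 4): no — a S f and f S d, but not a S d.
Reflexive (axiom T): yes — every world is S-related to itself.
So F validates K, D; KD45 would additionally require S to be Euclidean and transitive. The strongest is D.

D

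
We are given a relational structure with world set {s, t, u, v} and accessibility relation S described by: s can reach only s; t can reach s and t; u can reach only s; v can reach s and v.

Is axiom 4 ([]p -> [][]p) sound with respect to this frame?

Yes

By correspondence theory, 4 is valid on a frame iff S is transitive.
Transitive: yes — every two-step S-path is closed by a direct edge.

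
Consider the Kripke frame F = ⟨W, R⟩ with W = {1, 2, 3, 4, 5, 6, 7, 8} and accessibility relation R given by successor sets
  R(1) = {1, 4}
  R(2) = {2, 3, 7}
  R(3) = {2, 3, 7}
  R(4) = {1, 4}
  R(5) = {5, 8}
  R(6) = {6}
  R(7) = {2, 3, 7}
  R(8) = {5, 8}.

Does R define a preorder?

Reflexive: yes — every world is R-related to itself.
Transitive: yes — every two-step R-path is closed by a direct edge.
So R is a preorder.

Yes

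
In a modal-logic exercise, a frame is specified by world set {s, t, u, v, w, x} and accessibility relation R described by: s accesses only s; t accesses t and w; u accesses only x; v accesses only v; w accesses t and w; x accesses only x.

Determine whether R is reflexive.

No

Reflexive: no — u is not related to itself.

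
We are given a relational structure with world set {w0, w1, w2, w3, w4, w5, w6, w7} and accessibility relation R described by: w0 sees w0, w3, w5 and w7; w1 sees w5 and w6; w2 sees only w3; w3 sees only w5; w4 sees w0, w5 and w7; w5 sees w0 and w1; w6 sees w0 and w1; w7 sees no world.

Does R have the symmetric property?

No

Symmetric: no — w0 R w3 but not w3 R w0.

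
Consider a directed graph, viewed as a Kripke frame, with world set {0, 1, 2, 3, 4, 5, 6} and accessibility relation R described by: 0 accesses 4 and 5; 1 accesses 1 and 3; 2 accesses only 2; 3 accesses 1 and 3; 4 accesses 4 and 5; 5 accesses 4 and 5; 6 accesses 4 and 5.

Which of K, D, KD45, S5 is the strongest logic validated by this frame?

Serial (axiom D): yes — every world has a successor (e.g. 0 R 4).
Euclidean (axiom 5): yes — any two successors of a common world are R-related.
Transitive (axiom 4): yes — every two-step R-path is closed by a direct edge.
Reflexive (axiom T): no — 0 is not related to itself.
So F validates K, D, KD45; S5 would additionally require R to be reflexive. The strongest is KD45.

KD45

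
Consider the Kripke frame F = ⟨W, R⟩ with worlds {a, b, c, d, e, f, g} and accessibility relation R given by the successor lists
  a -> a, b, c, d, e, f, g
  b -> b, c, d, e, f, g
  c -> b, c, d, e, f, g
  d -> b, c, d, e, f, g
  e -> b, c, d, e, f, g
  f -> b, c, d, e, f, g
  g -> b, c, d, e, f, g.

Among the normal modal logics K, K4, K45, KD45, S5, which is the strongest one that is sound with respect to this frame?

K4

Transitive (axiom 4): yes — every two-step R-path is closed by a direct edge.
Euclidean (axiom 5): no — a R b and a R a, but not b R a.
Serial (axiom D): yes — every world has a successor (e.g. a R a).
Reflexive (axiom T): yes — every world is R-related to itself.
So F validates K, K4; K45 would additionally require R to be Euclidean. The strongest is K4.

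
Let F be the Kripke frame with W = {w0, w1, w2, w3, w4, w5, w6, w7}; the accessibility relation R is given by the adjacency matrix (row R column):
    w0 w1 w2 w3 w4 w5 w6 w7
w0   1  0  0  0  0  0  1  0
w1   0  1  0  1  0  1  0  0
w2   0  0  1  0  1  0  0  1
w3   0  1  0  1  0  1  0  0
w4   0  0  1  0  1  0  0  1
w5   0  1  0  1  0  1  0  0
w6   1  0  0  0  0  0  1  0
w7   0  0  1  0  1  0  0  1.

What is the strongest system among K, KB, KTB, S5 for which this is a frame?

S5

Symmetric (axiom B): yes — every pair in R has its reverse in R.
Reflexive (axiom T): yes — every world is R-related to itself.
Euclidean (axiom 5): yes — any two successors of a common world are R-related.
So F validates K, KB, KTB, S5. The strongest is S5.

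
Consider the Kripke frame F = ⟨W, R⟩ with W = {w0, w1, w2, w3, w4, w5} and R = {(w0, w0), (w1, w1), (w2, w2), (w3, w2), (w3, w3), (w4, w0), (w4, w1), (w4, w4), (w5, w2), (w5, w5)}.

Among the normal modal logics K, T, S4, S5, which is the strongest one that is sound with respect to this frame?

S4

Reflexive (axiom T): yes — every world is R-related to itself.
Transitive (axiom 4): yes — every two-step R-path is closed by a direct edge.
Euclidean (axiom 5): no — w4 R w0 and w4 R w1, but not w0 R w1.
So F validates K, T, S4; S5 would additionally require R to be Euclidean. The strongest is S4.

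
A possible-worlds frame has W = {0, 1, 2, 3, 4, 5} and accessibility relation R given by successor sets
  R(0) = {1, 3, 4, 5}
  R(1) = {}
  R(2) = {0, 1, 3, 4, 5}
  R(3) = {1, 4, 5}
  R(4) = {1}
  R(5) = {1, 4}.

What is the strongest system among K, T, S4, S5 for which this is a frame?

K

Reflexive (axiom T): no — 0 is not related to itself.
Transitive (axiom 4): yes — every two-step R-path is closed by a direct edge.
Euclidean (axiom 5): no — 0 R 1 and 0 R 3, but not 1 R 3.
So F validates K; T would additionally require R to be reflexive. The strongest is K.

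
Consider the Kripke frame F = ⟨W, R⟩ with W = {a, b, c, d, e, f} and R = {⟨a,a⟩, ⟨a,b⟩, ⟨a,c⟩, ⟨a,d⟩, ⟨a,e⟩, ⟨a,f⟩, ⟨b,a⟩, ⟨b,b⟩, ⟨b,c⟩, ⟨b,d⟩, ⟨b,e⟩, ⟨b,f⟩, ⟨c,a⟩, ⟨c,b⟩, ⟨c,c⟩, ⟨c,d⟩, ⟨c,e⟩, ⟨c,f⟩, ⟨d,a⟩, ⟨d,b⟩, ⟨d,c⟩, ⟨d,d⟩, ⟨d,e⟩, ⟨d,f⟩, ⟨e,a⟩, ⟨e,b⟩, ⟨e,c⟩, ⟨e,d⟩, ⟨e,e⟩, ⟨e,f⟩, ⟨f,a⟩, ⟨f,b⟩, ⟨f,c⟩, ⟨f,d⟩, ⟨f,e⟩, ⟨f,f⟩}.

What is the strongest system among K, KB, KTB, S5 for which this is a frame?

Symmetric (axiom B): yes — every pair in R has its reverse in R.
Reflexive (axiom T): yes — every world is R-related to itself.
Euclidean (axiom 5): yes — any two successors of a common world are R-related.
So F validates K, KB, KTB, S5. The strongest is S5.

S5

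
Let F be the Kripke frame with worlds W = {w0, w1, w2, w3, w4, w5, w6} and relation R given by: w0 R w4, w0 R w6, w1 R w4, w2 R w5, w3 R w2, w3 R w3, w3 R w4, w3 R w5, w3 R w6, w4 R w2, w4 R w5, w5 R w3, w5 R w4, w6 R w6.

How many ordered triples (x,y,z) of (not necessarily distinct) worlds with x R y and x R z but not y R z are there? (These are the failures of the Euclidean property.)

Enumerating: (w0,w4,w4), (w0,w4,w6), (w0,w6,w4), (w1,w4,w4), (w2,w5,w5), (w3,w2,w2), (w3,w2,w3), (w3,w2,w4), (w3,w2,w6), (w3,w4,w3), (w3,w4,w4), (w3,w4,w6), … and 12 more.
Total: 24.

24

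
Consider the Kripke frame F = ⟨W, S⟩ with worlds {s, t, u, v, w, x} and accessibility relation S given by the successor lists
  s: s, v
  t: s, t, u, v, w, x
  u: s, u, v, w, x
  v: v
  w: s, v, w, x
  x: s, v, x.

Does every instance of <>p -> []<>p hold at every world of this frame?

Axiom 5 corresponds to the accessibility relation being Euclidean.
Euclidean: no — t S s and t S u, but not s S u.

No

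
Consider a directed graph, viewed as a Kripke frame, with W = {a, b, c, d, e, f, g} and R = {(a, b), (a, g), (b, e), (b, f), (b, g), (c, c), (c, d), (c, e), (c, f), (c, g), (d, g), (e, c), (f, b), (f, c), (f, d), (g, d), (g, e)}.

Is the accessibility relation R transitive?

Transitive: no — a R b and b R e, but not a R e.

No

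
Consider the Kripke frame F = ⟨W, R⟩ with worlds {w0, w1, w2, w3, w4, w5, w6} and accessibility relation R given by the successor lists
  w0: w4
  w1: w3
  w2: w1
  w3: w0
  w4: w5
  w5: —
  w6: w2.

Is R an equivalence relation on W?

Reflexive: no — w0 is not related to itself.
Symmetric: no — w0 R w4 but not w4 R w0.
Transitive: no — w0 R w4 and w4 R w5, but not w0 R w5.
So R is not an equivalence relation.

No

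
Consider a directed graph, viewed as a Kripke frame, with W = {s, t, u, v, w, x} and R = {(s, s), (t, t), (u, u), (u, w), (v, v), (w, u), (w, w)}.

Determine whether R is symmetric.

Symmetric: yes — every pair in R has its reverse in R.

Yes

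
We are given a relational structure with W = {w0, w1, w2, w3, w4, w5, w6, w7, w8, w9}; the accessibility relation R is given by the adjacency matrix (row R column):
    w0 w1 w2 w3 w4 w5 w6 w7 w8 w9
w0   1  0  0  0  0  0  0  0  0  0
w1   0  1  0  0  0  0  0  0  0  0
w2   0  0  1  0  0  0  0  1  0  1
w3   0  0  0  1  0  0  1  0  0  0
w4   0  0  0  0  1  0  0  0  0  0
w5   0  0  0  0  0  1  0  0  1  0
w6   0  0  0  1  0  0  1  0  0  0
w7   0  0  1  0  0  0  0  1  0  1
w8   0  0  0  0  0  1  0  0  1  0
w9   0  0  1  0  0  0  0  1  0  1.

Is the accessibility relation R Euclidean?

Euclidean: yes — any two successors of a common world are R-related.

Yes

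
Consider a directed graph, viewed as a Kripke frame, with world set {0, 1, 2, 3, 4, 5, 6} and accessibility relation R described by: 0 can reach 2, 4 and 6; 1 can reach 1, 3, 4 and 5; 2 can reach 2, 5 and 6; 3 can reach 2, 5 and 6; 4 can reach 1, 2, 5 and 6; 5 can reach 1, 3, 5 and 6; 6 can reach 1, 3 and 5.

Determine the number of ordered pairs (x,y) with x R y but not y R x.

11

Enumerating: (0,2), (0,4), (0,6), (1,3), (2,5), (2,6), (3,2), (4,2), (4,5), (4,6), (6,1).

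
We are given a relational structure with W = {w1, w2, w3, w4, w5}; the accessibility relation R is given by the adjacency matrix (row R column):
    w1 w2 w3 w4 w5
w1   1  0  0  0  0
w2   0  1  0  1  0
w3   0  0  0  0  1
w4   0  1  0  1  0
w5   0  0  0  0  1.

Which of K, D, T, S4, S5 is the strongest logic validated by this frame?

Serial (axiom D): yes — every world has a successor (e.g. w1 R w1).
Reflexive (axiom T): no — w3 is not related to itself.
Transitive (axiom 4): yes — every two-step R-path is closed by a direct edge.
Euclidean (axiom 5): yes — any two successors of a common world are R-related.
So F validates K, D; T would additionally require R to be reflexive. The strongest is D.

D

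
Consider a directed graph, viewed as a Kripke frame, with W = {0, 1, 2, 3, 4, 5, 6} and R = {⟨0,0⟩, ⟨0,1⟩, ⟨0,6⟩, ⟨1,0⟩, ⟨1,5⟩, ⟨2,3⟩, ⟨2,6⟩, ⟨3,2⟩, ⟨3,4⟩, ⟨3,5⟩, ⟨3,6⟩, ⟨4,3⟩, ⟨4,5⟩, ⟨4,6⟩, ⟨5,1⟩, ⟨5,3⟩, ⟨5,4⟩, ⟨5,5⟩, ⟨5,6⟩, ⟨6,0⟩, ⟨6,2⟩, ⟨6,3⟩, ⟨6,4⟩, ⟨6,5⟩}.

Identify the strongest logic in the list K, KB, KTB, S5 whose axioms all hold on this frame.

Symmetric (axiom B): yes — every pair in R has its reverse in R.
Reflexive (axiom T): no — 1 is not related to itself.
Euclidean (axiom 5): no — 0 R 1 and 0 R 6, but not 1 R 6.
So F validates K, KB; KTB would additionally require R to be reflexive. The strongest is KB.

KB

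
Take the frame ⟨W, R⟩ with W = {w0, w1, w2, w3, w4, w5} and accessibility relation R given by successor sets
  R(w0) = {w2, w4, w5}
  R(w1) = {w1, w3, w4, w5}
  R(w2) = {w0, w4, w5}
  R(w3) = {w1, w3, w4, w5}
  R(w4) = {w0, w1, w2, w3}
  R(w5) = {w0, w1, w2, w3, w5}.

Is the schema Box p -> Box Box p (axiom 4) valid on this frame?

No

The schema 4 characterises exactly the transitive frames.
Transitive: no — w0 R w4 and w4 R w1, but not w0 R w1.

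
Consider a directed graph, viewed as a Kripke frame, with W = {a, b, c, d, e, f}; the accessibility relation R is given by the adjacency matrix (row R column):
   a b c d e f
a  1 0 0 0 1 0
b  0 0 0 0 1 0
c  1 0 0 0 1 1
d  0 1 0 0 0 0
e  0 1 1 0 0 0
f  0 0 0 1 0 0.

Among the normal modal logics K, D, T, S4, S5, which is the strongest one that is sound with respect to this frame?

Serial (axiom D): yes — every world has a successor (e.g. a R a).
Reflexive (axiom T): no — b is not related to itself.
Transitive (axiom 4): no — a R e and e R b, but not a R b.
Euclidean (axiom 5): no — c R a and c R f, but not a R f.
So F validates K, D; T would additionally require R to be reflexive. The strongest is D.

D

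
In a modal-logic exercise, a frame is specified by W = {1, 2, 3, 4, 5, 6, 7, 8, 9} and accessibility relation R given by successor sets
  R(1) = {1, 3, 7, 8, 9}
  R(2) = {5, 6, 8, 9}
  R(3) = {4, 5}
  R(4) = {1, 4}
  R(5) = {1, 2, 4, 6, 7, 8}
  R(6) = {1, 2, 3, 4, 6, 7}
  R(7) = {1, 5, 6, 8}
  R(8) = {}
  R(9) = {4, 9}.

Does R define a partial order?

No

Reflexive: no — 2 is not related to itself.
Transitive: no — 1 R 3 and 3 R 4, but not 1 R 4.
Antisymmetric: no — 1 R 7 and 7 R 1 with 1 ≠ 7.
So R is not a partial order.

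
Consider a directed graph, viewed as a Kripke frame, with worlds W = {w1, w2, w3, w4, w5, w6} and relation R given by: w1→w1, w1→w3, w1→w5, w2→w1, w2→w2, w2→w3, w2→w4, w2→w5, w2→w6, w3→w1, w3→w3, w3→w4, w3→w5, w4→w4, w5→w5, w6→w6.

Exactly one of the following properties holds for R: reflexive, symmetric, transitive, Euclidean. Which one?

Reflexive: yes — every world is R-related to itself.
Symmetric: no — w1 R w5 but not w5 R w1.
Transitive: no — w1 R w3 and w3 R w4, but not w1 R w4.
Euclidean: no — w1 R w5 and w1 R w3, but not w5 R w3.
Only reflexive holds.

reflexive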